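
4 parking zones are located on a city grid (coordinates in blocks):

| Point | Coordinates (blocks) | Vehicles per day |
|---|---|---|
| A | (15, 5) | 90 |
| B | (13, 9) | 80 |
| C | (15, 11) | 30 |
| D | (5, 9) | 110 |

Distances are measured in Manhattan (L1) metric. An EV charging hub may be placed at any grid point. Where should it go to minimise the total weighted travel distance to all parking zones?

(13, 9)

Manhattan distance separates: Σwᵢ(|x−xᵢ|+|y−yᵢ|) = Σwᵢ|x−xᵢ| + Σwᵢ|y−yᵢ|, so x and y are optimised independently as 1-D weighted medians.
Total weight W = 310; half = 155.
x-coordinate, sorted with cumulative weight:
  x=5 (D, w=110) cum 110
  x=13 (B, w=80) cum 190  ← median
  x=15 (A, w=90) cum 280
  x=15 (C, w=30) cum 310
⇒ x* = 13
y-coordinate, sorted with cumulative weight:
  y=5 (A, w=90) cum 90
  y=9 (B, w=80) cum 170  ← median
  y=9 (D, w=110) cum 280
  y=11 (C, w=30) cum 310
⇒ y* = 9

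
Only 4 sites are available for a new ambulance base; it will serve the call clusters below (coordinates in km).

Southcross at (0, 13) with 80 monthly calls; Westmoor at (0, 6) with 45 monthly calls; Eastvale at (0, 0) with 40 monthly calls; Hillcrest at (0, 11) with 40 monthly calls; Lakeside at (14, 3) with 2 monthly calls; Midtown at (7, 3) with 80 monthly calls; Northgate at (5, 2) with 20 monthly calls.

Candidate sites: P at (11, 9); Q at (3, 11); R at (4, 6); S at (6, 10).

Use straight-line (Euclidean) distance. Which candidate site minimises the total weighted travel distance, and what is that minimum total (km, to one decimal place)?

Total weighted distance at each candidate:
  P (11, 9): total = 3239.9
  Q (3, 11): total = 2054.0
  R (4, 6): total = 1812.3
  S (6, 10): total = 2319.1
Minimum is at R with total 1812.3 km.

R, total 1812.3 km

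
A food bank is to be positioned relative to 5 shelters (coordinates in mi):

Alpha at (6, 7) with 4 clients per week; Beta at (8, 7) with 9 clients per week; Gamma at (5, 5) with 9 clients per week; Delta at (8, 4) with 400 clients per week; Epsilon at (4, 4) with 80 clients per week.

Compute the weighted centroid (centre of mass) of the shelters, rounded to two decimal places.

The minimiser of Σwᵢ‖p−pᵢ‖² is the weighted centroid p* = (Σwᵢpᵢ)/(Σwᵢ).
Σwᵢ = 502.
Σwᵢxᵢ = 4·6 + 9·8 + 9·5 + 400·8 + 80·4 = 3661.
Σwᵢyᵢ = 4·7 + 9·7 + 9·5 + 400·4 + 80·4 = 2056.
x* = 3661/502 = 7.29, y* = 2056/502 = 4.10.

(7.29, 4.10)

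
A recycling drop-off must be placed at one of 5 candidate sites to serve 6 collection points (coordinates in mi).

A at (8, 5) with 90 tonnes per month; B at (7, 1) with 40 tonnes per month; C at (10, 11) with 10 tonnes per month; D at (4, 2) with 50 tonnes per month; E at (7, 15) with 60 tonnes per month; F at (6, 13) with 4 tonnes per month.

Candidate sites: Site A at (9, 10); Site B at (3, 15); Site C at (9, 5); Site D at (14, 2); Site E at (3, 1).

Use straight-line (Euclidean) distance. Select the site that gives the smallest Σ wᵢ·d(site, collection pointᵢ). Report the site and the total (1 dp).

Site C, total 1267.3 mi

Total weighted distance at each candidate:
  Site A (9, 10): total = 1653.6
  Site B (3, 15): total = 2575.6
  Site C (9, 5): total = 1267.3
  Site D (14, 2): total = 2425.4
  Site E (3, 1): total = 1852.1
Minimum is at Site C with total 1267.3 mi.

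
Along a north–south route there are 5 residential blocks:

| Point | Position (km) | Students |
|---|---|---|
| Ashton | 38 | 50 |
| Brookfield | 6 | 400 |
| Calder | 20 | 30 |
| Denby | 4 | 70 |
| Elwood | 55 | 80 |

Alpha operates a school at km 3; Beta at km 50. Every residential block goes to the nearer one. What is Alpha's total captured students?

500

The indifferent point is the midpoint (3+50)/2 = 26.5; residential blocks left of it (closer to Alpha at 3) go to Alpha, those right go to Beta.
  Denby at 4 (w=70) → Alpha
  Brookfield at 6 (w=400) → Alpha
  Calder at 20 (w=30) → Alpha
  Ashton at 38 (w=50) → Beta
  Elwood at 55 (w=80) → Beta
Alpha captures 500; Beta captures 130.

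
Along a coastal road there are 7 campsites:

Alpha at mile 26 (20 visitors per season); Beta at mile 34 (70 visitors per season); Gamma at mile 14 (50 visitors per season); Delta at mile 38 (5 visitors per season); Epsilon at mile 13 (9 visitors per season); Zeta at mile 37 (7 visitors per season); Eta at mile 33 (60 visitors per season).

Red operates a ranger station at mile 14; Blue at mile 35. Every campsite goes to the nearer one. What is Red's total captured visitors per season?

The indifferent point is the midpoint (14+35)/2 = 24.5; campsites left of it (closer to Red at 14) go to Red, those right go to Blue.
  Epsilon at 13 (w=9) → Red
  Gamma at 14 (w=50) → Red
  Alpha at 26 (w=20) → Blue
  Eta at 33 (w=60) → Blue
  Beta at 34 (w=70) → Blue
  Zeta at 37 (w=7) → Blue
  Delta at 38 (w=5) → Blue
Red captures 59; Blue captures 162.

59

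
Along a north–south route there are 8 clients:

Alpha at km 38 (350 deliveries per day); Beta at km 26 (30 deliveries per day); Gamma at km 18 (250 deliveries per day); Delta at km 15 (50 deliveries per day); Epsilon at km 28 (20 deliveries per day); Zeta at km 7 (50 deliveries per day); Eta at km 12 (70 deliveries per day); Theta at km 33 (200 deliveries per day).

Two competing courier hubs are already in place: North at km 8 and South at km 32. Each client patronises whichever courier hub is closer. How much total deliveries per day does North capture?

420

The indifferent point is the midpoint (8+32)/2 = 20; clients left of it (closer to North at 8) go to North, those right go to South.
  Zeta at 7 (w=50) → North
  Eta at 12 (w=70) → North
  Delta at 15 (w=50) → North
  Gamma at 18 (w=250) → North
  Beta at 26 (w=30) → South
  Epsilon at 28 (w=20) → South
  Theta at 33 (w=200) → South
  Alpha at 38 (w=350) → South
North captures 420; South captures 600.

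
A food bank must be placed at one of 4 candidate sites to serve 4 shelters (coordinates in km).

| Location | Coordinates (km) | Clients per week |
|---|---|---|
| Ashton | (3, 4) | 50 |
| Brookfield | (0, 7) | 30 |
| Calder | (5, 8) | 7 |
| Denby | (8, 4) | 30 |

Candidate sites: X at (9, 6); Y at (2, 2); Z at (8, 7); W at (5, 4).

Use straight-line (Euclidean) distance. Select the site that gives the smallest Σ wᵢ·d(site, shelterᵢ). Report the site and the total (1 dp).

Total weighted distance at each candidate:
  X (9, 6): total = 686.3
  Y (2, 2): total = 510.1
  Z (8, 7): total = 643.7
  W (5, 4): total = 392.9
Minimum is at W with total 392.9 km.

W, total 392.9 km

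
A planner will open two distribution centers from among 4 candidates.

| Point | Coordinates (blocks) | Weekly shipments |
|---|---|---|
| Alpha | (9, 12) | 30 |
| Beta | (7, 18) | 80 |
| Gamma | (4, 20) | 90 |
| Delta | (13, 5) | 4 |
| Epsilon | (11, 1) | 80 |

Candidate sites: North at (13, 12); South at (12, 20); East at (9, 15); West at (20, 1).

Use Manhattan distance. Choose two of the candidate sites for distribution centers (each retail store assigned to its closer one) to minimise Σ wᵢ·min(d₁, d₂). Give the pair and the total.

{East, West}, total 2154

Evaluate every pair (each demand assigned to the nearer of the two):
  {East, West}: total = 2154
  {South, West}: total = 2374
  {North, East}: total = 2458
  {North, South}: total = 2468
  {South, East}: total = 2546
  {North, West}: total = 3358
Best pair: {East, West} with total 2154.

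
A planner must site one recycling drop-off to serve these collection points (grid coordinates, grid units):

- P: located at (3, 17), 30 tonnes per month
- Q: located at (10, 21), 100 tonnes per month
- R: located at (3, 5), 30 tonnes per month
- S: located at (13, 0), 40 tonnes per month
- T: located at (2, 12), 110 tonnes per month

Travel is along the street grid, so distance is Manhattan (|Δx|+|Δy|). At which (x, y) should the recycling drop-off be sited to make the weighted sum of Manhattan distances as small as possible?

Manhattan distance separates: Σwᵢ(|x−xᵢ|+|y−yᵢ|) = Σwᵢ|x−xᵢ| + Σwᵢ|y−yᵢ|, so x and y are optimised independently as 1-D weighted medians.
Total weight W = 310; half = 155.
x-coordinate, sorted with cumulative weight:
  x=2 (T, w=110) cum 110
  x=3 (P, w=30) cum 140
  x=3 (R, w=30) cum 170  ← median
  x=10 (Q, w=100) cum 270
  x=13 (S, w=40) cum 310
⇒ x* = 3
y-coordinate, sorted with cumulative weight:
  y=0 (S, w=40) cum 40
  y=5 (R, w=30) cum 70
  y=12 (T, w=110) cum 180  ← median
  y=17 (P, w=30) cum 210
  y=21 (Q, w=100) cum 310
⇒ y* = 12

(3, 12)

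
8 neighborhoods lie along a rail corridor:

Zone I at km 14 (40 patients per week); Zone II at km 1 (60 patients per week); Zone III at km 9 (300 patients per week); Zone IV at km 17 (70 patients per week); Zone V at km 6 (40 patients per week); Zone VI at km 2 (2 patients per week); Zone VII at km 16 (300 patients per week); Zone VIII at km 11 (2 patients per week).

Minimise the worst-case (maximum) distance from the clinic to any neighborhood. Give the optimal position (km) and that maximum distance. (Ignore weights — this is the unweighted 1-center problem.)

location 9, max distance 8

The 1-center on a line is the midpoint of the two extreme points: leftmost at 1, rightmost at 17.
Optimal location = (1 + 17)/2 = 9; maximum distance = (17 − 1)/2 = 8.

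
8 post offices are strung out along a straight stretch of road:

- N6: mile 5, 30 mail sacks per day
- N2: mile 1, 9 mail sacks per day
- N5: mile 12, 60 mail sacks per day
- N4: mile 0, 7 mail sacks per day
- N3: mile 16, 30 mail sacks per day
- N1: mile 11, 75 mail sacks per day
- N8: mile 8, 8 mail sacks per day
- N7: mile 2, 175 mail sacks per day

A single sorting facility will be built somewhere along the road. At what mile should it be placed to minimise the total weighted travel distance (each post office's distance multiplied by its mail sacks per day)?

x = 5

For a sum of weighted absolute distances on a line, the optimum is the weighted median (not the mean). Total weight W = 394; half-weight = 197.
Sort by position and accumulate weight:
  mile 0 (N4, w=7) → cum 7
  mile 1 (N2, w=9) → cum 16
  mile 2 (N7, w=175) → cum 191
  mile 5 (N6, w=30) → cum 221  ≥ 197 → median here
  mile 8 (N8, w=8) → cum 229
  mile 11 (N1, w=75) → cum 304
  mile 12 (N5, w=60) → cum 364
  mile 16 (N3, w=30) → cum 394
Optimal location: mile 5.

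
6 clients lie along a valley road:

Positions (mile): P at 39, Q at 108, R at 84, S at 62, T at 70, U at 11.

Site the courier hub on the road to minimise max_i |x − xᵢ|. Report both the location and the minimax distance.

The 1-center on a line is the midpoint of the two extreme points: leftmost at 11, rightmost at 108.
Optimal location = (11 + 108)/2 = 59.5; maximum distance = (108 − 11)/2 = 48.5.

location 59.5, max distance 48.5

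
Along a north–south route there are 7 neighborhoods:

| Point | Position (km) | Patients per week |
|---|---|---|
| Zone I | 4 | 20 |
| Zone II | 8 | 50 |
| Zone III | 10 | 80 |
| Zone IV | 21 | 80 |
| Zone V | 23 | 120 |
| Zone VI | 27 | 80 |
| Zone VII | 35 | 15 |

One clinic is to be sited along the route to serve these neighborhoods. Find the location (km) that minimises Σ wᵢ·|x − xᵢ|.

For a sum of weighted absolute distances on a line, the optimum is the weighted median (not the mean). Total weight W = 445; half-weight = 222.5.
Sort by position and accumulate weight:
  km 4 (Zone I, w=20) → cum 20
  km 8 (Zone II, w=50) → cum 70
  km 10 (Zone III, w=80) → cum 150
  km 21 (Zone IV, w=80) → cum 230  ≥ 222.5 → median here
  km 23 (Zone V, w=120) → cum 350
  km 27 (Zone VI, w=80) → cum 430
  km 35 (Zone VII, w=15) → cum 445
Optimal location: km 21.

x = 21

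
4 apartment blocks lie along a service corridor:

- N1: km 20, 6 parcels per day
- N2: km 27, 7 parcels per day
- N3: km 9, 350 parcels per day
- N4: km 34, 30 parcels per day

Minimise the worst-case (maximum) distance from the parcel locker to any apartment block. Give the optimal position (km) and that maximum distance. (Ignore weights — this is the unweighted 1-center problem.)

The 1-center on a line is the midpoint of the two extreme points: leftmost at 9, rightmost at 34.
Optimal location = (9 + 34)/2 = 21.5; maximum distance = (34 − 9)/2 = 12.5.

location 21.5, max distance 12.5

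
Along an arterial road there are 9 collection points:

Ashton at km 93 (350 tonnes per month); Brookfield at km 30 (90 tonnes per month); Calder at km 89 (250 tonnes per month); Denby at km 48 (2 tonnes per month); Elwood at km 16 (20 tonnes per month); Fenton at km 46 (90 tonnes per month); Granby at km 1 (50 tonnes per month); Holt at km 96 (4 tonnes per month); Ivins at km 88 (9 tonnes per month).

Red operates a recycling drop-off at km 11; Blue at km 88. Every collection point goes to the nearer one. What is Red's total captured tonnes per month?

The indifferent point is the midpoint (11+88)/2 = 49.5; collection points left of it (closer to Red at 11) go to Red, those right go to Blue.
  Granby at 1 (w=50) → Red
  Elwood at 16 (w=20) → Red
  Brookfield at 30 (w=90) → Red
  Fenton at 46 (w=90) → Red
  Denby at 48 (w=2) → Red
  Ivins at 88 (w=9) → Blue
  Calder at 89 (w=250) → Blue
  Ashton at 93 (w=350) → Blue
  Holt at 96 (w=4) → Blue
Red captures 252; Blue captures 613.

252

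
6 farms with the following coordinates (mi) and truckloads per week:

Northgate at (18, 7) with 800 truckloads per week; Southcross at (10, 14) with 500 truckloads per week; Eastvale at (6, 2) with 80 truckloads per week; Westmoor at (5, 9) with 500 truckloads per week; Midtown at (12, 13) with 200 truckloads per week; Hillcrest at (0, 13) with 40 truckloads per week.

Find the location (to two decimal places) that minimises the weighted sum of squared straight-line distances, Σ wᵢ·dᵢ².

The minimiser of Σwᵢ‖p−pᵢ‖² is the weighted centroid p* = (Σwᵢpᵢ)/(Σwᵢ).
Σwᵢ = 2120.
Σwᵢxᵢ = 800·18 + 500·10 + 80·6 + 500·5 + 200·12 + 40·0 = 24780.
Σwᵢyᵢ = 800·7 + 500·14 + 80·2 + 500·9 + 200·13 + 40·13 = 20380.
x* = 24780/2120 = 11.69, y* = 20380/2120 = 9.61.

(11.69, 9.61)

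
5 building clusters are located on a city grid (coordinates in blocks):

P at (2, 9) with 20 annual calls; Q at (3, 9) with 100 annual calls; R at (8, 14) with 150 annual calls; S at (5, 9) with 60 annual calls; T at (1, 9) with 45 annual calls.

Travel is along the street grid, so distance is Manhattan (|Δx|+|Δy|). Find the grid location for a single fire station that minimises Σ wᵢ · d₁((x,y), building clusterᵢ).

(5, 9)

Manhattan distance separates: Σwᵢ(|x−xᵢ|+|y−yᵢ|) = Σwᵢ|x−xᵢ| + Σwᵢ|y−yᵢ|, so x and y are optimised independently as 1-D weighted medians.
Total weight W = 375; half = 187.5.
x-coordinate, sorted with cumulative weight:
  x=1 (T, w=45) cum 45
  x=2 (P, w=20) cum 65
  x=3 (Q, w=100) cum 165
  x=5 (S, w=60) cum 225  ← median
  x=8 (R, w=150) cum 375
⇒ x* = 5
y-coordinate, sorted with cumulative weight:
  y=9 (P, w=20) cum 20
  y=9 (Q, w=100) cum 120
  y=9 (S, w=60) cum 180
  y=9 (T, w=45) cum 225  ← median
  y=14 (R, w=150) cum 375
⇒ y* = 9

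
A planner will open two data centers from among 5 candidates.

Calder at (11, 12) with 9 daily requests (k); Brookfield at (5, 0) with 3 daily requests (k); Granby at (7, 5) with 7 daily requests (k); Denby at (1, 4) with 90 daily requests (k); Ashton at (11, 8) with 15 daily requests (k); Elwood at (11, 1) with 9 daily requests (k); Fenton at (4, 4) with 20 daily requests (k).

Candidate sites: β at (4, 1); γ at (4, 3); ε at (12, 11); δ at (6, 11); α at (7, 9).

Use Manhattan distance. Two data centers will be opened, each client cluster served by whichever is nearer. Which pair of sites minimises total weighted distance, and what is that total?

Evaluate every pair (each demand assigned to the nearer of the two):
  {γ, ε}: total = 586
  {γ, α}: total = 639
  {γ, δ}: total = 682
  {β, ε}: total = 796
  {β, γ}: total = 808
  {β, α}: total = 835
  {β, δ}: total = 892
  {ε, α}: total = 1388
  {δ, α}: total = 1448
  {ε, δ}: total = 1522
Best pair: {γ, ε} with total 586.

{γ, ε}, total 586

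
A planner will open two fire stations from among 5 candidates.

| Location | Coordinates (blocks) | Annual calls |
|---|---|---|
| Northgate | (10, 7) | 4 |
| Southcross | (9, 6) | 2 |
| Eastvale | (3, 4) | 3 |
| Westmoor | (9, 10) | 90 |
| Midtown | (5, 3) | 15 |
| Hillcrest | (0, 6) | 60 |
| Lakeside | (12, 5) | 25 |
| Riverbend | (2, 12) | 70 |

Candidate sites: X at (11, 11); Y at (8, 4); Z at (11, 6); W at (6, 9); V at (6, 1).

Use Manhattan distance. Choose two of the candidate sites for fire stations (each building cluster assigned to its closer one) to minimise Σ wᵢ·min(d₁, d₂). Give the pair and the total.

Evaluate every pair (each demand assigned to the nearer of the two):
  {Z, W}: total = 1581
  {Y, W}: total = 1616
  {X, W}: total = 1636
  {W, V}: total = 1739
  {X, Y}: total = 1796
  {X, Z}: total = 1857
  {X, V}: total = 1902
  {Y, Z}: total = 2257
  {Z, V}: total = 2375
  {Y, V}: total = 2421
Best pair: {Z, W} with total 1581.

{Z, W}, total 1581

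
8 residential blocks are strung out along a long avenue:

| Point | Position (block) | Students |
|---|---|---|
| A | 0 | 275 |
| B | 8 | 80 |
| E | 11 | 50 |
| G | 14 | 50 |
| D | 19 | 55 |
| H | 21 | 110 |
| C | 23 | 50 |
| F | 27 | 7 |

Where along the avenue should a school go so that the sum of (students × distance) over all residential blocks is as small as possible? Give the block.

For a sum of weighted absolute distances on a line, the optimum is the weighted median (not the mean). Total weight W = 677; half-weight = 338.5.
Sort by position and accumulate weight:
  block 0 (A, w=275) → cum 275
  block 8 (B, w=80) → cum 355  ≥ 338.5 → median here
  block 11 (E, w=50) → cum 405
  block 14 (G, w=50) → cum 455
  block 19 (D, w=55) → cum 510
  block 21 (H, w=110) → cum 620
  block 23 (C, w=50) → cum 670
  block 27 (F, w=7) → cum 677
Optimal location: block 8.

x = 8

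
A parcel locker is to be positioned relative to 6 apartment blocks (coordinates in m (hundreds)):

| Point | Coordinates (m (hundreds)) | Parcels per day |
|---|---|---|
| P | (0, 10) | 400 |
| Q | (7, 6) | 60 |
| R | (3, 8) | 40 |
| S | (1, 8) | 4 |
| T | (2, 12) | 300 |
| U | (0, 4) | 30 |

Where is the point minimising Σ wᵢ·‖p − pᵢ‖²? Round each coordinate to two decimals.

(1.37, 10.11)

The minimiser of Σwᵢ‖p−pᵢ‖² is the weighted centroid p* = (Σwᵢpᵢ)/(Σwᵢ).
Σwᵢ = 834.
Σwᵢxᵢ = 400·0 + 60·7 + 40·3 + 4·1 + 300·2 + 30·0 = 1144.
Σwᵢyᵢ = 400·10 + 60·6 + 40·8 + 4·8 + 300·12 + 30·4 = 8432.
x* = 1144/834 = 1.37, y* = 8432/834 = 10.11.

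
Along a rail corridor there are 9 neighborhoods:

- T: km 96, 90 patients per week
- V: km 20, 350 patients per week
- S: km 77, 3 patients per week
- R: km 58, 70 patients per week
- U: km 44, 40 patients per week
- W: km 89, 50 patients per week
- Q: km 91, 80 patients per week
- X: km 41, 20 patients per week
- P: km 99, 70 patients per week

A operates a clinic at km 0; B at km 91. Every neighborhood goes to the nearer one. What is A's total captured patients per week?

The indifferent point is the midpoint (0+91)/2 = 45.5; neighborhoods left of it (closer to A at 0) go to A, those right go to B.
  V at 20 (w=350) → A
  X at 41 (w=20) → A
  U at 44 (w=40) → A
  R at 58 (w=70) → B
  S at 77 (w=3) → B
  W at 89 (w=50) → B
  Q at 91 (w=80) → B
  T at 96 (w=90) → B
  P at 99 (w=70) → B
A captures 410; B captures 363.

410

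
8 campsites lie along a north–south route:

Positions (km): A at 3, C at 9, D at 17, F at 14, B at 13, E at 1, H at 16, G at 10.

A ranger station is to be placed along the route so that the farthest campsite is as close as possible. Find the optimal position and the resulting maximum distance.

location 9, max distance 8

The 1-center on a line is the midpoint of the two extreme points: leftmost at 1, rightmost at 17.
Optimal location = (1 + 17)/2 = 9; maximum distance = (17 − 1)/2 = 8.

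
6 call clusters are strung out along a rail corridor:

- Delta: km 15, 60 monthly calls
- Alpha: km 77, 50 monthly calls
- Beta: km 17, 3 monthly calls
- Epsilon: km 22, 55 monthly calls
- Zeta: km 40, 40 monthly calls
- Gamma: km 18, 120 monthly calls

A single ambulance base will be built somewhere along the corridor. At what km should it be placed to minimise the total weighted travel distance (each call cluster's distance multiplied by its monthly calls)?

For a sum of weighted absolute distances on a line, the optimum is the weighted median (not the mean). Total weight W = 328; half-weight = 164.
Sort by position and accumulate weight:
  km 15 (Delta, w=60) → cum 60
  km 17 (Beta, w=3) → cum 63
  km 18 (Gamma, w=120) → cum 183  ≥ 164 → median here
  km 22 (Epsilon, w=55) → cum 238
  km 40 (Zeta, w=40) → cum 278
  km 77 (Alpha, w=50) → cum 328
Optimal location: km 18.

x = 18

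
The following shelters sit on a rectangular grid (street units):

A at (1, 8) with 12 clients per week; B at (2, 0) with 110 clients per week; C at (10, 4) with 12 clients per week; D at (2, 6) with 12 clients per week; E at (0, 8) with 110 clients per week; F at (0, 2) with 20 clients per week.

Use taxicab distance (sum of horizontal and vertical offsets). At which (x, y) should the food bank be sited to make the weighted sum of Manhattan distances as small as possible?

(1, 4)

Manhattan distance separates: Σwᵢ(|x−xᵢ|+|y−yᵢ|) = Σwᵢ|x−xᵢ| + Σwᵢ|y−yᵢ|, so x and y are optimised independently as 1-D weighted medians.
Total weight W = 276; half = 138.
x-coordinate, sorted with cumulative weight:
  x=0 (E, w=110) cum 110
  x=0 (F, w=20) cum 130
  x=1 (A, w=12) cum 142  ← median
  x=2 (B, w=110) cum 252
  x=2 (D, w=12) cum 264
  x=10 (C, w=12) cum 276
⇒ x* = 1
y-coordinate, sorted with cumulative weight:
  y=0 (B, w=110) cum 110
  y=2 (F, w=20) cum 130
  y=4 (C, w=12) cum 142  ← median
  y=6 (D, w=12) cum 154
  y=8 (A, w=12) cum 166
  y=8 (E, w=110) cum 276
⇒ y* = 4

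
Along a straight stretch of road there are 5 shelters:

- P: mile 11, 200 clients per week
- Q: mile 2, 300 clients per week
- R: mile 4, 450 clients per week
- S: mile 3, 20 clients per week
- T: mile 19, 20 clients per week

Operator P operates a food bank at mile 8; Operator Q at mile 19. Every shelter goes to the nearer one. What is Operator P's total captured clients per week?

The indifferent point is the midpoint (8+19)/2 = 13.5; shelters left of it (closer to Operator P at 8) go to Operator P, those right go to Operator Q.
  Q at 2 (w=300) → Operator P
  S at 3 (w=20) → Operator P
  R at 4 (w=450) → Operator P
  P at 11 (w=200) → Operator P
  T at 19 (w=20) → Operator Q
Operator P captures 970; Operator Q captures 20.

970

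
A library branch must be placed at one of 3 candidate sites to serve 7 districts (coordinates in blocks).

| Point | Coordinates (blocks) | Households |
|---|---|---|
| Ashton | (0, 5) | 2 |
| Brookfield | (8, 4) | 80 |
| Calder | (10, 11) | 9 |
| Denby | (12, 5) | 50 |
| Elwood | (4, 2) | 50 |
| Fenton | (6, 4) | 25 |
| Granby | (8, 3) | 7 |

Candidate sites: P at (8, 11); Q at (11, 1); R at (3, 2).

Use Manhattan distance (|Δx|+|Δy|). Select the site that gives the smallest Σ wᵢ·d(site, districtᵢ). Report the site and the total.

Q, total 1494 blocks

Total weighted distance at each candidate:
  P (8, 11): total = 2037
  Q (11, 1): total = 1494
  R (3, 2): total = 1533
Minimum is at Q with total 1494 blocks.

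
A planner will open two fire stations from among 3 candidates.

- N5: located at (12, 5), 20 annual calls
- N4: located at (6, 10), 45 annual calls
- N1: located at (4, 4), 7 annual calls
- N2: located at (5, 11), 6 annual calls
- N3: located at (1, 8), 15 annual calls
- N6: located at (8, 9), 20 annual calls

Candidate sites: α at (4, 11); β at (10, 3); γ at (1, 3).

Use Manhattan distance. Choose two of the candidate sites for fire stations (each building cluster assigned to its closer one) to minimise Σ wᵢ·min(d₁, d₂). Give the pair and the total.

Evaluate every pair (each demand assigned to the nearer of the two):
  {α, β}: total = 480
  {α, γ}: total = 624
  {β, γ}: total = 910
Best pair: {α, β} with total 480.

{α, β}, total 480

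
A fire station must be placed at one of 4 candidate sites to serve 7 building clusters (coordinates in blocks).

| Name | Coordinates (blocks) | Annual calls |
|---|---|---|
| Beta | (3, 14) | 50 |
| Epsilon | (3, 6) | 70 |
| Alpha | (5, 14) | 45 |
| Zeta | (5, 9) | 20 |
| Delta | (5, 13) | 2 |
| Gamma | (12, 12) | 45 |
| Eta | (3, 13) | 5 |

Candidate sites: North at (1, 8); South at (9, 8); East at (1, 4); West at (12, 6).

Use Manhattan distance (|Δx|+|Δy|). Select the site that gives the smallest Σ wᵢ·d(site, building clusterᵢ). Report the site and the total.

North, total 1958 blocks

Total weighted distance at each candidate:
  North (1, 8): total = 1958
  South (9, 8): total = 2098
  East (1, 4): total = 2626
  West (12, 6): total = 2733
Minimum is at North with total 1958 blocks.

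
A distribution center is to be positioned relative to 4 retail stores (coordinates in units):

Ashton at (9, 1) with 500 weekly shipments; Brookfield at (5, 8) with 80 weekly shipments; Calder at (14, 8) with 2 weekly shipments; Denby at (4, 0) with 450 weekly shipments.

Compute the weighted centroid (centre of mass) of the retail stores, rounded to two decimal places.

The minimiser of Σwᵢ‖p−pᵢ‖² is the weighted centroid p* = (Σwᵢpᵢ)/(Σwᵢ).
Σwᵢ = 1032.
Σwᵢxᵢ = 500·9 + 80·5 + 2·14 + 450·4 = 6728.
Σwᵢyᵢ = 500·1 + 80·8 + 2·8 + 450·0 = 1156.
x* = 6728/1032 = 6.52, y* = 1156/1032 = 1.12.

(6.52, 1.12)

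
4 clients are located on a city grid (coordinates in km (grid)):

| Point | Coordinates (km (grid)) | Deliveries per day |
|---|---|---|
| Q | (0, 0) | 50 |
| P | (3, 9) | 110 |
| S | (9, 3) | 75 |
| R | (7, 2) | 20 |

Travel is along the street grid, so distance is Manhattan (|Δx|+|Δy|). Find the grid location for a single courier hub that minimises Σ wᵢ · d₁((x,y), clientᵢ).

(3, 3)

Manhattan distance separates: Σwᵢ(|x−xᵢ|+|y−yᵢ|) = Σwᵢ|x−xᵢ| + Σwᵢ|y−yᵢ|, so x and y are optimised independently as 1-D weighted medians.
Total weight W = 255; half = 127.5.
x-coordinate, sorted with cumulative weight:
  x=0 (Q, w=50) cum 50
  x=3 (P, w=110) cum 160  ← median
  x=7 (R, w=20) cum 180
  x=9 (S, w=75) cum 255
⇒ x* = 3
y-coordinate, sorted with cumulative weight:
  y=0 (Q, w=50) cum 50
  y=2 (R, w=20) cum 70
  y=3 (S, w=75) cum 145  ← median
  y=9 (P, w=110) cum 255
⇒ y* = 3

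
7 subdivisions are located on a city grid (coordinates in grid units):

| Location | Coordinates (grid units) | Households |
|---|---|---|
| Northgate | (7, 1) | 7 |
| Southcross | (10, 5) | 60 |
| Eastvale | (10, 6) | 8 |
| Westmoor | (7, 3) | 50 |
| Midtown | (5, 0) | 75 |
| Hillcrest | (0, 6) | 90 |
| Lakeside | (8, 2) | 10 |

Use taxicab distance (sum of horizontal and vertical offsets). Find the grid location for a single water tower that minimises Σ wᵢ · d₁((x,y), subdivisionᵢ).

Manhattan distance separates: Σwᵢ(|x−xᵢ|+|y−yᵢ|) = Σwᵢ|x−xᵢ| + Σwᵢ|y−yᵢ|, so x and y are optimised independently as 1-D weighted medians.
Total weight W = 300; half = 150.
x-coordinate, sorted with cumulative weight:
  x=0 (Hillcrest, w=90) cum 90
  x=5 (Midtown, w=75) cum 165  ← median
  x=7 (Northgate, w=7) cum 172
  x=7 (Westmoor, w=50) cum 222
  x=8 (Lakeside, w=10) cum 232
  x=10 (Southcross, w=60) cum 292
  x=10 (Eastvale, w=8) cum 300
⇒ x* = 5
y-coordinate, sorted with cumulative weight:
  y=0 (Midtown, w=75) cum 75
  y=1 (Northgate, w=7) cum 82
  y=2 (Lakeside, w=10) cum 92
  y=3 (Westmoor, w=50) cum 142
  y=5 (Southcross, w=60) cum 202  ← median
  y=6 (Eastvale, w=8) cum 210
  y=6 (Hillcrest, w=90) cum 300
⇒ y* = 5

(5, 5)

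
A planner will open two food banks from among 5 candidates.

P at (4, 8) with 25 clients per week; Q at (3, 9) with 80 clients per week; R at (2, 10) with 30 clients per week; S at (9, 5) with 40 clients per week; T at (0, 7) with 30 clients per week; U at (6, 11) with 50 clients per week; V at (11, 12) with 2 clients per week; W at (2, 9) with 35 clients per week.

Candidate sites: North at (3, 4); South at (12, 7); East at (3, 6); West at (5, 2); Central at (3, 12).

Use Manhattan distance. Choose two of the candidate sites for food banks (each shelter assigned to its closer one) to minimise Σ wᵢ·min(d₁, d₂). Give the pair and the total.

Evaluate every pair (each demand assigned to the nearer of the two):
  {East, Central}: total = 1161
  {South, Central}: total = 1247
  {North, Central}: total = 1271
  {West, Central}: total = 1331
  {South, East}: total = 1337
  {North, East}: total = 1433
  {East, West}: total = 1433
  {North, South}: total = 1837
  {North, West}: total = 1937
  {South, West}: total = 2587
Best pair: {East, Central} with total 1161.

{East, Central}, total 1161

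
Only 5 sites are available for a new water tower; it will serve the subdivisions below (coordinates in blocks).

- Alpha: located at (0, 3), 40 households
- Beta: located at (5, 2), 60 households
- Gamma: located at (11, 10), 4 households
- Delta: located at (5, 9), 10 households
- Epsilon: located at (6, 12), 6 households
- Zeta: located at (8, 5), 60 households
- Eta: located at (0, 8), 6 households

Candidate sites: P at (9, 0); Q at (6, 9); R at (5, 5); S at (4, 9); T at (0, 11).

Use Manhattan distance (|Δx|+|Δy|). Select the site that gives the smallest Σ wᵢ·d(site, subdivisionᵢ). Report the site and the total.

R, total 820 blocks

Total weighted distance at each candidate:
  P (9, 0): total = 1570
  Q (6, 9): total = 1414
  R (5, 5): total = 820
  S (4, 9): total = 1462
  T (0, 11): total = 2178
Minimum is at R with total 820 blocks.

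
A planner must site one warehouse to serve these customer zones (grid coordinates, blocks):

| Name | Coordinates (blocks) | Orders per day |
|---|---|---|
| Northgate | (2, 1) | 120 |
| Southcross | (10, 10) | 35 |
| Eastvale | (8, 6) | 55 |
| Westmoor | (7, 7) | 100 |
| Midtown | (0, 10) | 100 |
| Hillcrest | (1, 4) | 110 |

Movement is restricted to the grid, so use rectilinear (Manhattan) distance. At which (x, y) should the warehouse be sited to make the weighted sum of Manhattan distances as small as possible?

(2, 6)

Manhattan distance separates: Σwᵢ(|x−xᵢ|+|y−yᵢ|) = Σwᵢ|x−xᵢ| + Σwᵢ|y−yᵢ|, so x and y are optimised independently as 1-D weighted medians.
Total weight W = 520; half = 260.
x-coordinate, sorted with cumulative weight:
  x=0 (Midtown, w=100) cum 100
  x=1 (Hillcrest, w=110) cum 210
  x=2 (Northgate, w=120) cum 330  ← median
  x=7 (Westmoor, w=100) cum 430
  x=8 (Eastvale, w=55) cum 485
  x=10 (Southcross, w=35) cum 520
⇒ x* = 2
y-coordinate, sorted with cumulative weight:
  y=1 (Northgate, w=120) cum 120
  y=4 (Hillcrest, w=110) cum 230
  y=6 (Eastvale, w=55) cum 285  ← median
  y=7 (Westmoor, w=100) cum 385
  y=10 (Southcross, w=35) cum 420
  y=10 (Midtown, w=100) cum 520
⇒ y* = 6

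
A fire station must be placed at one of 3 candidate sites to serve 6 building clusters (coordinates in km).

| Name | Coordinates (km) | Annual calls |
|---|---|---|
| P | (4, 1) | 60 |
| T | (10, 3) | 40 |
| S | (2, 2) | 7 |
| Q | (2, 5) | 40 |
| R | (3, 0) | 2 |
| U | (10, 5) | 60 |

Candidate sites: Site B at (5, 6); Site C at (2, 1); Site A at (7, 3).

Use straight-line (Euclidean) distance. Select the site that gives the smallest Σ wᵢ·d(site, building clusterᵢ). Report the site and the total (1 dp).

Total weighted distance at each candidate:
  Site B (5, 6): total = 1019.3
  Site C (2, 1): total = 1156.3
  Site A (7, 3): total = 813.8
Minimum is at Site A with total 813.8 km.

Site A, total 813.8 km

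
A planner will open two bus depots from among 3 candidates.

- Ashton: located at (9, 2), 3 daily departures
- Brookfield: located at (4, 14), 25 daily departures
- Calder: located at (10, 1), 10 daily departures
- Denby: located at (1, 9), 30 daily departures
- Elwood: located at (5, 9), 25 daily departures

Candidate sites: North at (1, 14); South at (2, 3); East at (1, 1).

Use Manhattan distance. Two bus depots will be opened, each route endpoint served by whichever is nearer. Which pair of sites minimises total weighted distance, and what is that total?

Evaluate every pair (each demand assigned to the nearer of the two):
  {North, East}: total = 567
  {North, South}: total = 574
  {South, East}: total = 874
Best pair: {North, East} with total 567.

{North, East}, total 567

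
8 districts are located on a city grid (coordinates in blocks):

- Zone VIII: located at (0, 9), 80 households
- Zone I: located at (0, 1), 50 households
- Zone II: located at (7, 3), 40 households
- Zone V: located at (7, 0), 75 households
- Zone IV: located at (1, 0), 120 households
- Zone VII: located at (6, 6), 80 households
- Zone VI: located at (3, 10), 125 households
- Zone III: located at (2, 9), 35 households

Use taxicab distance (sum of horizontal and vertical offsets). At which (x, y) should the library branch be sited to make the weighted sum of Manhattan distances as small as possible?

Manhattan distance separates: Σwᵢ(|x−xᵢ|+|y−yᵢ|) = Σwᵢ|x−xᵢ| + Σwᵢ|y−yᵢ|, so x and y are optimised independently as 1-D weighted medians.
Total weight W = 605; half = 302.5.
x-coordinate, sorted with cumulative weight:
  x=0 (Zone VIII, w=80) cum 80
  x=0 (Zone I, w=50) cum 130
  x=1 (Zone IV, w=120) cum 250
  x=2 (Zone III, w=35) cum 285
  x=3 (Zone VI, w=125) cum 410  ← median
  x=6 (Zone VII, w=80) cum 490
  x=7 (Zone II, w=40) cum 530
  x=7 (Zone V, w=75) cum 605
⇒ x* = 3
y-coordinate, sorted with cumulative weight:
  y=0 (Zone V, w=75) cum 75
  y=0 (Zone IV, w=120) cum 195
  y=1 (Zone I, w=50) cum 245
  y=3 (Zone II, w=40) cum 285
  y=6 (Zone VII, w=80) cum 365  ← median
  y=9 (Zone VIII, w=80) cum 445
  y=9 (Zone III, w=35) cum 480
  y=10 (Zone VI, w=125) cum 605
⇒ y* = 6

(3, 6)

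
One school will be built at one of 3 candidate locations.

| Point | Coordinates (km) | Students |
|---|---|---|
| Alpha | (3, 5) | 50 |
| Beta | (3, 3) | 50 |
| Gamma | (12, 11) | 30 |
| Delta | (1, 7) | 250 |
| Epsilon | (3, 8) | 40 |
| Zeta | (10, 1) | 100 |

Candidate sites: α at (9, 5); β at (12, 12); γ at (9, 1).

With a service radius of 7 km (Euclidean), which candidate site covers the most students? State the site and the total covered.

α, covering 270

Coverage radius r = 7 km; a point is covered iff (Δx)²+(Δy)² ≤ 7² = 49.
  α (9, 5): covers {Alpha, Beta, Gamma, Epsilon, Zeta} → 270
  β (12, 12): covers {Gamma} → 30
  γ (9, 1): covers {Beta, Zeta} → 150
Maximum coverage at α: 270 students.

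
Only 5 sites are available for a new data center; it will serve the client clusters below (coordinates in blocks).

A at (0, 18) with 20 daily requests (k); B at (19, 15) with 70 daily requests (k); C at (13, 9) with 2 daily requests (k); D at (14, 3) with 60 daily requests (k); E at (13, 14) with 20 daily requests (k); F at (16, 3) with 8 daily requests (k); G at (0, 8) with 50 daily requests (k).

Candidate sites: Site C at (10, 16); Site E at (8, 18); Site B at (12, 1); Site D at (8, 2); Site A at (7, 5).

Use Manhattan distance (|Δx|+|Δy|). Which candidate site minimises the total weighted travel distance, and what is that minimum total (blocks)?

Total weighted distance at each candidate:
  Site C (10, 16): total = 3132
  Site E (8, 18): total = 3692
  Site B (12, 1): total = 3586
  Site D (8, 2): total = 3716
  Site A (7, 5): total = 3388
Minimum is at Site C with total 3132 blocks.

Site C, total 3132 blocks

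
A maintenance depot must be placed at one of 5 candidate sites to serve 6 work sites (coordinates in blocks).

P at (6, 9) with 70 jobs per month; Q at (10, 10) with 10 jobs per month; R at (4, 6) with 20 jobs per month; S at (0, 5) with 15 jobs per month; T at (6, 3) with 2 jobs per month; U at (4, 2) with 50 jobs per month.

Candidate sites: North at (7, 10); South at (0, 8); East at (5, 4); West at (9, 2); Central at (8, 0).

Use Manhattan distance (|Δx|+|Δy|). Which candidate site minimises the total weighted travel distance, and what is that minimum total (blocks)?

Total weighted distance at each candidate:
  North (7, 10): total = 1056
  South (0, 8): total = 1297
  East (5, 4): total = 834
  West (9, 2): total = 1408
  Central (8, 0): total = 1595
Minimum is at East with total 834 blocks.

East, total 834 blocks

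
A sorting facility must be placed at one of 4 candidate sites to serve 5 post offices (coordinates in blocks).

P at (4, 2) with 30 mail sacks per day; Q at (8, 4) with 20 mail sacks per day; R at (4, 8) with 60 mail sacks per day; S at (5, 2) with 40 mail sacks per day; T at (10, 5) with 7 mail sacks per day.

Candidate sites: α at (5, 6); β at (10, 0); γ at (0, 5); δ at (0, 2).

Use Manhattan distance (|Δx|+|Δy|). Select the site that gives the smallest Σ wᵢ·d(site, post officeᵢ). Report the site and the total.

Total weighted distance at each candidate:
  α (5, 6): total = 632
  β (10, 0): total = 1515
  γ (0, 5): total = 1200
  δ (0, 2): total = 1211
Minimum is at α with total 632 blocks.

α, total 632 blocks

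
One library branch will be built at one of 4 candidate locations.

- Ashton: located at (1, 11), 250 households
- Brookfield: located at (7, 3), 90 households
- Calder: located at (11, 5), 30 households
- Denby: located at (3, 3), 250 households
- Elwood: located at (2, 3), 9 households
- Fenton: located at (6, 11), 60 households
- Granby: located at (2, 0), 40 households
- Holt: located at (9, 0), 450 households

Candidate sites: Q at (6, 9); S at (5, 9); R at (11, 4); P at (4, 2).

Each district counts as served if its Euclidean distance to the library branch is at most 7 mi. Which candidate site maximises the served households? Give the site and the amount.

Coverage radius r = 7 mi; a point is covered iff (Δx)²+(Δy)² ≤ 7² = 49.
  Q (6, 9): covers {Ashton, Brookfield, Calder, Denby, Fenton} → 680
  S (5, 9): covers {Ashton, Brookfield, Denby, Elwood, Fenton} → 659
  R (11, 4): covers {Brookfield, Calder, Holt} → 570
  P (4, 2): covers {Brookfield, Denby, Elwood, Granby, Holt} → 839
Maximum coverage at P: 839 households.

P, covering 839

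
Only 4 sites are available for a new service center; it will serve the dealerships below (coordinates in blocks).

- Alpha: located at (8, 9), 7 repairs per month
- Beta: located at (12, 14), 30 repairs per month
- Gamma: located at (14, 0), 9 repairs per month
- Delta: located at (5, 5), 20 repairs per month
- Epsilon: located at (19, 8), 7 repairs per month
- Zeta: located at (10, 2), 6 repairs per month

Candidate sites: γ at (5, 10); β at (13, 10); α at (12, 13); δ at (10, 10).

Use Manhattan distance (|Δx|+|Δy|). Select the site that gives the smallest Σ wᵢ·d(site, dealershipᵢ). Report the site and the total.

δ, total 652 blocks

Total weighted distance at each candidate:
  γ (5, 10): total = 819
  β (13, 10): total = 673
  α (12, 13): total = 683
  δ (10, 10): total = 652
Minimum is at δ with total 652 blocks.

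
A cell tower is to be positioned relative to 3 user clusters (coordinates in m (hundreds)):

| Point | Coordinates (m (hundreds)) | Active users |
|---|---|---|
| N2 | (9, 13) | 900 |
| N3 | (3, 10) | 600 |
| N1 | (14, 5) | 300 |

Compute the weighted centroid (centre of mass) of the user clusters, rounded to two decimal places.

(7.83, 10.67)

The minimiser of Σwᵢ‖p−pᵢ‖² is the weighted centroid p* = (Σwᵢpᵢ)/(Σwᵢ).
Σwᵢ = 1800.
Σwᵢxᵢ = 900·9 + 600·3 + 300·14 = 14100.
Σwᵢyᵢ = 900·13 + 600·10 + 300·5 = 19200.
x* = 14100/1800 = 7.83, y* = 19200/1800 = 10.67.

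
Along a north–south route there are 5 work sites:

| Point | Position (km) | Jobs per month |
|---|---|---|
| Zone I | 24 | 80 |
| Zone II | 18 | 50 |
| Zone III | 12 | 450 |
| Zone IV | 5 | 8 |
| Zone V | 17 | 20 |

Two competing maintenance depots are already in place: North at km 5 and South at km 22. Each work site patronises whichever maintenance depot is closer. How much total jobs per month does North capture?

458

The indifferent point is the midpoint (5+22)/2 = 13.5; work sites left of it (closer to North at 5) go to North, those right go to South.
  Zone IV at 5 (w=8) → North
  Zone III at 12 (w=450) → North
  Zone V at 17 (w=20) → South
  Zone II at 18 (w=50) → South
  Zone I at 24 (w=80) → South
North captures 458; South captures 150.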